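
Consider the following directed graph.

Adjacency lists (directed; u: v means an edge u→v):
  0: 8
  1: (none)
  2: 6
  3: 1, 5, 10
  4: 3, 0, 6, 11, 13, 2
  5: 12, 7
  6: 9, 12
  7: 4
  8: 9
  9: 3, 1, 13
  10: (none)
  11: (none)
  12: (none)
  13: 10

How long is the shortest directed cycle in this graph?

4

For each vertex v, BFS finds the shortest path from v back to v.
The shortest such closed walk is 4 → 3 → 5 → 7 → 4, length 4.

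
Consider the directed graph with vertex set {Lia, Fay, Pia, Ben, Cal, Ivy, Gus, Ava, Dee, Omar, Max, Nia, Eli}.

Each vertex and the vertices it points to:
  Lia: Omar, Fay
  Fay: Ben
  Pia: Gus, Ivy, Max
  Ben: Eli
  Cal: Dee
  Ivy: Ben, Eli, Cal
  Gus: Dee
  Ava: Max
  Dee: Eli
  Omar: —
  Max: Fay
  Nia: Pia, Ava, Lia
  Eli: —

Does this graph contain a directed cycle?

DFS with white/gray/black marking, starting from Ben:
Ben gray
  Eli gray
  Eli black
Ben black
Lia gray
  Omar gray
  Omar black
  Fay gray
    Fay→Ben: Ben black — skip
  Fay black
Lia black
Pia gray
  Gus gray
    Dee gray
      Dee→Eli: Eli black — skip
    Dee black
  Gus black
  Ivy gray
    Ivy→Ben: Ben black — skip
    Ivy→Eli: Eli black — skip
    Cal gray
      Cal→Dee: Dee black — skip
    Cal black
  Ivy black
  Max gray
    Max→Fay: Fay black — skip
  Max black
Pia black
Ava gray
  Ava→Max: Max black — skip
Ava black
Nia gray
  Nia→Pia: Pia black — skip
  Nia→Ava: Ava black — skip
  Nia→Lia: Lia black — skip
Nia black
Every edge goes to a white or black vertex — no back edge, so the graph is acyclic.

No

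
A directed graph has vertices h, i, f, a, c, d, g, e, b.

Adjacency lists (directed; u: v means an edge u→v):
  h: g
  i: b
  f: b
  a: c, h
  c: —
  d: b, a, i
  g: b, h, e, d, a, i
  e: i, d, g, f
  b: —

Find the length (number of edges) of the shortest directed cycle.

2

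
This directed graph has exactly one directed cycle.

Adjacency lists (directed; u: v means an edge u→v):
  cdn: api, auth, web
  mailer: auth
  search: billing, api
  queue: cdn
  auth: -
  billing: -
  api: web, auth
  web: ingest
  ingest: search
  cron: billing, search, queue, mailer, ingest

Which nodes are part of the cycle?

DFS with gray/black marking from ingest:
ingest gray
  search gray
    billing gray
    billing black
    api gray
      web gray
        web→ingest: ingest is gray → back edge
Back edge closes the cycle ingest → search → api → web → ingest; its vertices are {api, web, ingest, search}.

api, web, ingest, search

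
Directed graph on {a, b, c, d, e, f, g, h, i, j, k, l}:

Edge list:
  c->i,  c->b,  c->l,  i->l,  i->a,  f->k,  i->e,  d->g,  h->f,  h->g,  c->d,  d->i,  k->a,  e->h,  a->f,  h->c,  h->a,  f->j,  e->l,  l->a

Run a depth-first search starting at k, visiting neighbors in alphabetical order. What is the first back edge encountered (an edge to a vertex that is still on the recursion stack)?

f→k

DFS from k (visiting neighbors in alphabetical order); mark gray on enter, black on exit:
k gray
  a gray
    f gray
      j gray
      j black
      f→k: k is gray → back edge
First back edge: f → k.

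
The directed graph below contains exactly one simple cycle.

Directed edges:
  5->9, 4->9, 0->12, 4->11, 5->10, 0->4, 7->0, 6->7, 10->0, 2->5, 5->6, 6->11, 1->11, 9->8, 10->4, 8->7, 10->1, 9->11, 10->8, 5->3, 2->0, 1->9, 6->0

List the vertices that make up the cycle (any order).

0, 4, 7, 8, 9

DFS with gray/black marking from 8:
8 gray
  7 gray
    0 gray
      12 gray
      12 black
      4 gray
        11 gray
        11 black
        9 gray
          9→8: 8 is gray → back edge
Back edge closes the cycle 8 → 7 → 0 → 4 → 9 → 8; its vertices are {0, 4, 7, 8, 9}.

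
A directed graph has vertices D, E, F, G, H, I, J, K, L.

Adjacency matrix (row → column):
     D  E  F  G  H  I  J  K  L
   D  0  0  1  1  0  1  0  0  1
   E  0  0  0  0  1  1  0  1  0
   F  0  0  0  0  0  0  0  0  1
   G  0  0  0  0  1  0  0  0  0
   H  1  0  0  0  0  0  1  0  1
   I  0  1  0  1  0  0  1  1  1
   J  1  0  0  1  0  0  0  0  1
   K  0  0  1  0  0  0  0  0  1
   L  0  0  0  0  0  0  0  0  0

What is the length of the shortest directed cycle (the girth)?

2

For each vertex v, BFS finds the shortest path from v back to v.
The shortest such closed walk is E → I → E, length 2.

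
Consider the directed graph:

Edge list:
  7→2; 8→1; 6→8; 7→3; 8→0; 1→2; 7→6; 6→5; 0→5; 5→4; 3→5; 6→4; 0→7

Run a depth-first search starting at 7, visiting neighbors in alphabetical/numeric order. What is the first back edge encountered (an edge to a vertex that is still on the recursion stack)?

DFS from 7 (visiting neighbors in alphabetical/numeric order); mark gray on enter, black on exit:
7 gray
  2 gray
  2 black
  3 gray
    5 gray
      4 gray
      4 black
    5 black
  3 black
  6 gray
    6→4: 4 black — skip
    6→5: 5 black — skip
    8 gray
      0 gray
        0→5: 5 black — skip
        0→7: 7 is gray → back edge
First back edge: 0 → 7.

0->7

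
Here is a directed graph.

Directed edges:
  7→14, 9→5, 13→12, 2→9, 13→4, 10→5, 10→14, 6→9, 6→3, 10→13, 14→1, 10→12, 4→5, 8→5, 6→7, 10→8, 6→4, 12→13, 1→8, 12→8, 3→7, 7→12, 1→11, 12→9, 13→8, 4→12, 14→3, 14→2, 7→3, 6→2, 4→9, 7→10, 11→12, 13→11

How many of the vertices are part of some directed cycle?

A vertex is on a directed cycle iff it belongs to a strongly connected component of size ≥ 2 (or has a self-loop).
The vertices on cycles are {3, 4, 7, 10, 11, 12, 13, 14} — 8 in total.

8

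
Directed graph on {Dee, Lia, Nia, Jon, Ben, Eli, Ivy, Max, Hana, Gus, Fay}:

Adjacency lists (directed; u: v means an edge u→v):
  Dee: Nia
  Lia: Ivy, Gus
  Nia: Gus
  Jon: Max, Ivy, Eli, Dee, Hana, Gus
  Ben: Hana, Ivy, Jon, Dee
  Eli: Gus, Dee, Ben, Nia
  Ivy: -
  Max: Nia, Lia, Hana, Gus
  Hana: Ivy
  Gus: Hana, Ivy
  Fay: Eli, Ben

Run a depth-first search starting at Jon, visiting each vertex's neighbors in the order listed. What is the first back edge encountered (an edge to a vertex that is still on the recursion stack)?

Ben→Jon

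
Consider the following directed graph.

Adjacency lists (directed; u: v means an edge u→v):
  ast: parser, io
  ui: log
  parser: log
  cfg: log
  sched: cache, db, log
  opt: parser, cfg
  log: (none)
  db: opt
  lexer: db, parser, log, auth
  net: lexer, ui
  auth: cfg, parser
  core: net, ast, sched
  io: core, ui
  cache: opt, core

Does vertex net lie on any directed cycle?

net lies on a cycle iff there is a path from net back to itself.
Exploring from net, it never reaches itself; equivalently, its strongly connected component is a singleton.

No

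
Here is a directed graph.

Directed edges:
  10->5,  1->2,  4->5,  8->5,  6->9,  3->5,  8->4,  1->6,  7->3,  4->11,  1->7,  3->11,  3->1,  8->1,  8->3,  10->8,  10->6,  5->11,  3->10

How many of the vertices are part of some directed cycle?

5

A vertex is on a directed cycle iff it belongs to a strongly connected component of size ≥ 2 (or has a self-loop).
The vertices on cycles are {1, 3, 7, 8, 10} — 5 in total.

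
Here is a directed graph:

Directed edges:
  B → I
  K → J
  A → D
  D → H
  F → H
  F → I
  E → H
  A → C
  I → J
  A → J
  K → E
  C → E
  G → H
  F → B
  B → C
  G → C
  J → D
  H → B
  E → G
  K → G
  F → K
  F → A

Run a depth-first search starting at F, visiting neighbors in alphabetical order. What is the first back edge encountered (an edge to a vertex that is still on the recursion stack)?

G→C

DFS from F (visiting neighbors in alphabetical order); mark gray on enter, black on exit:
F gray
  A gray
    C gray
      E gray
        G gray
          G→C: C is gray → back edge
First back edge: G → C.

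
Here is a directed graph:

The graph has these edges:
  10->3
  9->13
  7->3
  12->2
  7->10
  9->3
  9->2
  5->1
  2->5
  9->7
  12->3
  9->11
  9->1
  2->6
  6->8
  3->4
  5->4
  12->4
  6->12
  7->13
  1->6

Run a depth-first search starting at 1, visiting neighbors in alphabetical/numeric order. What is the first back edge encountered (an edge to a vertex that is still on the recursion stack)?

DFS from 1 (visiting neighbors in alphabetical/numeric order); mark gray on enter, black on exit:
1 gray
  6 gray
    8 gray
    8 black
    12 gray
      2 gray
        5 gray
          5→1: 1 is gray → back edge
First back edge: 5 → 1.

5→1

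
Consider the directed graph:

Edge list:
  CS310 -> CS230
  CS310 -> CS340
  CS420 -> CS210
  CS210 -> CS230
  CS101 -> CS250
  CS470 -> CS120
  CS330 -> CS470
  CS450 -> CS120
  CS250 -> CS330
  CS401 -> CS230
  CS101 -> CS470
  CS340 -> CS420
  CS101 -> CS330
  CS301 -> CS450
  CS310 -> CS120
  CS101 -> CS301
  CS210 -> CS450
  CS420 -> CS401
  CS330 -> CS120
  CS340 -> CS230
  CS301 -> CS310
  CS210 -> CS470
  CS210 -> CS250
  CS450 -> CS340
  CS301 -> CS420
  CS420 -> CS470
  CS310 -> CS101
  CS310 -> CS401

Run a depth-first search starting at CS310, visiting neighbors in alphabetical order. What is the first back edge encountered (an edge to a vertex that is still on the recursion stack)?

DFS from CS310 (visiting neighbors in alphabetical order); mark gray on enter, black on exit:
CS310 gray
  CS101 gray
    CS250 gray
      CS330 gray
        CS120 gray
        CS120 black
        CS470 gray
          CS470→CS120: CS120 black — skip
        CS470 black
      CS330 black
    CS250 black
    CS301 gray
      CS301→CS310: CS310 is gray → back edge
First back edge: CS301 → CS310.

CS301→CS310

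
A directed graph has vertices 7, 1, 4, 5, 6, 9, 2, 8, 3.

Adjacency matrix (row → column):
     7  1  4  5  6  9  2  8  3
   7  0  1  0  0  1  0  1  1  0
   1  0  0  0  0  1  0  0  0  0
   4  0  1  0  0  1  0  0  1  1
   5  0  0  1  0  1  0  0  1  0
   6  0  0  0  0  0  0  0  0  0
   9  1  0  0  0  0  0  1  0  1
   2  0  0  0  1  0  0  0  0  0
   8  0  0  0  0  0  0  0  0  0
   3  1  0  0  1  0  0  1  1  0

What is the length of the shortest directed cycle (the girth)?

3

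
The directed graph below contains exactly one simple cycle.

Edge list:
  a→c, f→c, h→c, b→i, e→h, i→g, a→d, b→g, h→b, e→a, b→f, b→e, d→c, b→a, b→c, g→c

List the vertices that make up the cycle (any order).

DFS with gray/black marking from b:
b gray
  a gray
    d gray
      c gray
      c black
    d black
    a→c: c black — skip
  a black
  e gray
    h gray
      h→b: b is gray → back edge
Back edge closes the cycle b → e → h → b; its vertices are {b, e, h}.

b, e, h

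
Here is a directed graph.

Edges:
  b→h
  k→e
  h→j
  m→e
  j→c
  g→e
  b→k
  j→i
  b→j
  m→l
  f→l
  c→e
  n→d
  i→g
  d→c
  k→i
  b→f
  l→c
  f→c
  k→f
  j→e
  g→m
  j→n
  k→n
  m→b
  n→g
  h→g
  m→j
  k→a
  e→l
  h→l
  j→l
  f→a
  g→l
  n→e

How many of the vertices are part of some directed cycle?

A vertex is on a directed cycle iff it belongs to a strongly connected component of size ≥ 2 (or has a self-loop).
The vertices on cycles are {b, c, e, g, h, i, j, k, l, m, n} — 11 in total.

11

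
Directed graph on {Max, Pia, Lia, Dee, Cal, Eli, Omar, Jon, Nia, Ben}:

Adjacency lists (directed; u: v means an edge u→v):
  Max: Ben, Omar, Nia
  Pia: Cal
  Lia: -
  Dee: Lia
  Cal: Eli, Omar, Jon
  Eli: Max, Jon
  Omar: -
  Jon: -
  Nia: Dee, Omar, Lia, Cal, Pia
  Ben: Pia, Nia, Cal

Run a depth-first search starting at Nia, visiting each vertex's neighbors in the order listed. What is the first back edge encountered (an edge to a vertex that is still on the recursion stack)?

Pia→Cal

DFS from Nia (visiting each vertex's neighbors in the order listed); mark gray on enter, black on exit:
Nia gray
  Dee gray
    Lia gray
    Lia black
  Dee black
  Omar gray
  Omar black
  Nia→Lia: Lia black — skip
  Cal gray
    Eli gray
      Max gray
        Ben gray
          Pia gray
            Pia→Cal: Cal is gray → back edge
First back edge: Pia → Cal.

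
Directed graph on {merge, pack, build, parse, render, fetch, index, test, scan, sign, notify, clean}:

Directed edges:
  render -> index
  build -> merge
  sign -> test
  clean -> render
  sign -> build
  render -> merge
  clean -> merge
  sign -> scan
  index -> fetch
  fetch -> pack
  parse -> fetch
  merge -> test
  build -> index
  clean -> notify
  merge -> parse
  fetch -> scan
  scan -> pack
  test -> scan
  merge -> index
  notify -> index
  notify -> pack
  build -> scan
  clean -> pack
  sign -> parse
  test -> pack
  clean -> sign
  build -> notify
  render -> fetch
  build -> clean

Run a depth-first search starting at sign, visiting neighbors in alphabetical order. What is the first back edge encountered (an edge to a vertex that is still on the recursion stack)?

DFS from sign (visiting neighbors in alphabetical order); mark gray on enter, black on exit:
sign gray
  build gray
    clean gray
      merge gray
        index gray
          fetch gray
            pack gray
            pack black
            scan gray
              scan→pack: pack black — skip
            scan black
          fetch black
        index black
        parse gray
          parse→fetch: fetch black — skip
        parse black
        test gray
          test→pack: pack black — skip
          test→scan: scan black — skip
        test black
      merge black
      notify gray
        notify→index: index black — skip
        notify→pack: pack black — skip
      notify black
      clean→pack: pack black — skip
      render gray
        render→fetch: fetch black — skip
        render→index: index black — skip
        render→merge: merge black — skip
      render black
      clean→sign: sign is gray → back edge
First back edge: clean → sign.

clean->sign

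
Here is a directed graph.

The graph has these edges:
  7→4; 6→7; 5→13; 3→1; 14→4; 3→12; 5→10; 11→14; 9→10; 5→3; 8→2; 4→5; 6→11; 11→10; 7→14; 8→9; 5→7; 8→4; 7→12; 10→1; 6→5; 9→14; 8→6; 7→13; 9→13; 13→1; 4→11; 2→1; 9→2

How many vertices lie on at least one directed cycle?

5

A vertex is on a directed cycle iff it belongs to a strongly connected component of size ≥ 2 (or has a self-loop).
The vertices on cycles are {4, 5, 7, 11, 14} — 5 in total.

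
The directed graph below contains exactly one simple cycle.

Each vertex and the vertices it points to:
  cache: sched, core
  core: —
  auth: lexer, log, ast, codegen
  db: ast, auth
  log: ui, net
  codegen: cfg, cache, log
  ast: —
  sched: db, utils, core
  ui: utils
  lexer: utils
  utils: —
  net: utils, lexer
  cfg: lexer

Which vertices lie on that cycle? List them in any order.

db, auth, cache, sched, codegen

DFS with gray/black marking from auth:
auth gray
  lexer gray
    utils gray
    utils black
  lexer black
  log gray
    ui gray
      ui→utils: utils black — skip
    ui black
    net gray
      net→utils: utils black — skip
      net→lexer: lexer black — skip
    net black
  log black
  ast gray
  ast black
  codegen gray
    cfg gray
      cfg→lexer: lexer black — skip
    cfg black
    cache gray
      sched gray
        db gray
          db→ast: ast black — skip
          db→auth: auth is gray → back edge
Back edge closes the cycle auth → codegen → cache → sched → db → auth; its vertices are {db, auth, cache, sched, codegen}.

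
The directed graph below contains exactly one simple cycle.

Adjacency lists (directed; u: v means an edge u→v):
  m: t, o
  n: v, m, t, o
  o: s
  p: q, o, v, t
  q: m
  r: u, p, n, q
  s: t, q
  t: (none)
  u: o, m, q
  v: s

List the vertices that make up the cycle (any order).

m, o, q, s

DFS with gray/black marking from q:
q gray
  m gray
    t gray
    t black
    o gray
      s gray
        s→t: t black — skip
        s→q: q is gray → back edge
Back edge closes the cycle q → m → o → s → q; its vertices are {m, o, q, s}.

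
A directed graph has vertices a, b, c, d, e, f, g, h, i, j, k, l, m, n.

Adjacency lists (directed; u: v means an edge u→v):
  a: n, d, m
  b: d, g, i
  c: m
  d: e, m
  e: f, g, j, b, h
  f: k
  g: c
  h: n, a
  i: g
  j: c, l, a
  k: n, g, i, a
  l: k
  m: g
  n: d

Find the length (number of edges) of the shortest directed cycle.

3

For each vertex v, BFS finds the shortest path from v back to v.
The shortest such closed walk is e → b → d → e, length 3.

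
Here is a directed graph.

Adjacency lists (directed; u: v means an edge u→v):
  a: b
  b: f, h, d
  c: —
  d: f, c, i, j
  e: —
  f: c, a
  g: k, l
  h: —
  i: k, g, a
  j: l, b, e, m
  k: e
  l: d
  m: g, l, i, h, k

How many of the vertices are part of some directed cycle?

A vertex is on a directed cycle iff it belongs to a strongly connected component of size ≥ 2 (or has a self-loop).
The vertices on cycles are {a, b, d, f, g, i, j, l, m} — 9 in total.

9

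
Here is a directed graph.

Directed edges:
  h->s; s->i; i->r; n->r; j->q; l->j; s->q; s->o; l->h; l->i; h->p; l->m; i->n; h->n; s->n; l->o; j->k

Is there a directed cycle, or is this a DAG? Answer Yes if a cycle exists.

No

DFS with white/gray/black marking, starting from s:
s gray
  q gray
  q black
  n gray
    r gray
    r black
  n black
  i gray
    i→n: n black — skip
    i→r: r black — skip
  i black
  o gray
  o black
s black
k gray
k black
j gray
  j→q: q black — skip
  j→k: k black — skip
j black
h gray
  h→n: n black — skip
  h→s: s black — skip
  p gray
  p black
h black
l gray
  l→j: j black — skip
  l→i: i black — skip
  l→o: o black — skip
  m gray
  m black
  l→h: h black — skip
l black
Every edge goes to a white or black vertex — no back edge, so the graph is acyclic.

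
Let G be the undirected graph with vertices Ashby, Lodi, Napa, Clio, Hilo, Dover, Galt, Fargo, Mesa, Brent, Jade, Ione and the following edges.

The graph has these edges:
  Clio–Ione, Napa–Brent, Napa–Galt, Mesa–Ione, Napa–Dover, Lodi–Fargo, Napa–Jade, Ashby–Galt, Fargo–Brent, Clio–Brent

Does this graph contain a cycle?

No

DFS, tracking each vertex's parent; an edge to a visited non-parent vertex closes a cycle.
Start from Lodi:
visit Lodi (parent –)
  visit Fargo (parent Lodi)
    Fargo–Lodi: parent, skip
    visit Brent (parent Fargo)
      Brent–Fargo: parent, skip
      visit Clio (parent Brent)
        Clio–Brent: parent, skip
        visit Ione (parent Clio)
          visit Mesa (parent Ione)
            Mesa–Ione: parent, skip
          Ione–Clio: parent, skip
      visit Napa (parent Brent)
        visit Dover (parent Napa)
          Dover–Napa: parent, skip
        visit Jade (parent Napa)
          Jade–Napa: parent, skip
        Napa–Brent: parent, skip
        visit Galt (parent Napa)
          Galt–Napa: parent, skip
          visit Ashby (parent Galt)
            Ashby–Galt: parent, skip
visit Hilo (parent –)
No non-parent visited neighbor found — the graph is a forest.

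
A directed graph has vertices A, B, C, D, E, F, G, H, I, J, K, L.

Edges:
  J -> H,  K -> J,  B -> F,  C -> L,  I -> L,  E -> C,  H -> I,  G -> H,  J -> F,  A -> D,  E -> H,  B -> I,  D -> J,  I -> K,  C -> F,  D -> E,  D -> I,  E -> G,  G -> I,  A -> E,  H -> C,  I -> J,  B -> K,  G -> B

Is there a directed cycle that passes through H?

Yes

H is on a cycle iff H can reach itself via ≥1 edge.
H → I → J → H — yes.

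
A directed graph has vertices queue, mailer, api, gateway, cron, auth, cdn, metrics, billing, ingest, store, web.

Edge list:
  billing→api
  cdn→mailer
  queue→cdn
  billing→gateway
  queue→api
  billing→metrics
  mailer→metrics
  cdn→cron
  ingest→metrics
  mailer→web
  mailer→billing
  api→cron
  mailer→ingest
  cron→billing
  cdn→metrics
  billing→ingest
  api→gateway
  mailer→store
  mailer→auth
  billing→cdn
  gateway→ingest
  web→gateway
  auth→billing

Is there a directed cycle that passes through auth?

auth is on a cycle iff auth can reach itself via ≥1 edge.
auth → billing → cdn → mailer → auth — yes.

Yes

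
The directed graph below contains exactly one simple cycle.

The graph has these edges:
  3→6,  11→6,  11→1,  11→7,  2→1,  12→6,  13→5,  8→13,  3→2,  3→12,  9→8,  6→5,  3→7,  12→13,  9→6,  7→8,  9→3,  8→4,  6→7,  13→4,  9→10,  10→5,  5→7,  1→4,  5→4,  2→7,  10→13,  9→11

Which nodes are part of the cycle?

5, 7, 8, 13

DFS with gray/black marking from 5:
5 gray
  4 gray
  4 black
  7 gray
    8 gray
      8→4: 4 black — skip
      13 gray
        13→5: 5 is gray → back edge
Back edge closes the cycle 5 → 7 → 8 → 13 → 5; its vertices are {5, 7, 8, 13}.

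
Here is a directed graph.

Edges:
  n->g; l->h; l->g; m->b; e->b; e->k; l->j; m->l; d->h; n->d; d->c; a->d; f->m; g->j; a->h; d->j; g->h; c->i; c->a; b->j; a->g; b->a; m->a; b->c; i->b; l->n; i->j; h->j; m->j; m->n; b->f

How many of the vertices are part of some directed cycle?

A vertex is on a directed cycle iff it belongs to a strongly connected component of size ≥ 2 (or has a self-loop).
The vertices on cycles are {a, b, c, d, f, i, l, m, n} — 9 in total.

9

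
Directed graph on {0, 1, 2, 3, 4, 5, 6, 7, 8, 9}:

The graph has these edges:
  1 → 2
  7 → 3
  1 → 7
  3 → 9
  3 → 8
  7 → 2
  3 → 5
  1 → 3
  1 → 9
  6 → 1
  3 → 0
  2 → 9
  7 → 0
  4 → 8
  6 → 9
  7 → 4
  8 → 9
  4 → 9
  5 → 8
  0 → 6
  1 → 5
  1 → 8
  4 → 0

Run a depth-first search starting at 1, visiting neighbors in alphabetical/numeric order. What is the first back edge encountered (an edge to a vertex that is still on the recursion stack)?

6->1

DFS from 1 (visiting neighbors in alphabetical/numeric order); mark gray on enter, black on exit:
1 gray
  2 gray
    9 gray
    9 black
  2 black
  3 gray
    0 gray
      6 gray
        6→1: 1 is gray → back edge
First back edge: 6 → 1.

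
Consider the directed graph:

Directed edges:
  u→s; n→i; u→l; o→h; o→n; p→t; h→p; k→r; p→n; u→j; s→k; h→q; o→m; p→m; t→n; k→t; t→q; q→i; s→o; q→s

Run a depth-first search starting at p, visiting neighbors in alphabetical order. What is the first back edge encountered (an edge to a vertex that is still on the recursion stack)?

k->t

DFS from p (visiting neighbors in alphabetical order); mark gray on enter, black on exit:
p gray
  m gray
  m black
  n gray
    i gray
    i black
  n black
  t gray
    t→n: n black — skip
    q gray
      q→i: i black — skip
      s gray
        k gray
          r gray
          r black
          k→t: t is gray → back edge
First back edge: k → t.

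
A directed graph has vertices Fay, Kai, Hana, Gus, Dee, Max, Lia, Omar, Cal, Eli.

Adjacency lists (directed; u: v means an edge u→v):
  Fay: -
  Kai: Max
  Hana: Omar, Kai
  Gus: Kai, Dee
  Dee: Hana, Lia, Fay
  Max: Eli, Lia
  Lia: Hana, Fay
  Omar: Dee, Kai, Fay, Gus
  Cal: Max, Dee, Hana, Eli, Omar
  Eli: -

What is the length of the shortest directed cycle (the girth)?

3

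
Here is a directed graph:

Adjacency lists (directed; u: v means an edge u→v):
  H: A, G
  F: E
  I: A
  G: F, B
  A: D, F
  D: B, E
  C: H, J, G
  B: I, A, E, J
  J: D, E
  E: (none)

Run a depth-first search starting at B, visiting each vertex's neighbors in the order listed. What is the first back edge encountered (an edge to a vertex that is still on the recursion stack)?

D→B

DFS from B (visiting each vertex's neighbors in the order listed); mark gray on enter, black on exit:
B gray
  I gray
    A gray
      D gray
        D→B: B is gray → back edge
First back edge: D → B.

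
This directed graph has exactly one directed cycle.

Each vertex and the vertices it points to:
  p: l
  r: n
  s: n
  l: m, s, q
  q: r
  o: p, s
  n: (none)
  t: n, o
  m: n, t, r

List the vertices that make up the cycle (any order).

l, m, o, p, t

DFS with gray/black marking from l:
l gray
  m gray
    n gray
    n black
    t gray
      t→n: n black — skip
      o gray
        p gray
          p→l: l is gray → back edge
Back edge closes the cycle l → m → t → o → p → l; its vertices are {l, m, o, p, t}.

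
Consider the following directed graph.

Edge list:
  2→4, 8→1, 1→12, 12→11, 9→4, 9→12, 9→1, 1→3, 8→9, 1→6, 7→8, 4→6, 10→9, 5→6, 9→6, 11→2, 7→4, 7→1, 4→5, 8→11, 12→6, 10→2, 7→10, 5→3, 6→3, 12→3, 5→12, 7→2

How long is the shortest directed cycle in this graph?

For each vertex v, BFS finds the shortest path from v back to v.
The shortest such closed walk is 11 → 2 → 4 → 5 → 12 → 11, length 5.

5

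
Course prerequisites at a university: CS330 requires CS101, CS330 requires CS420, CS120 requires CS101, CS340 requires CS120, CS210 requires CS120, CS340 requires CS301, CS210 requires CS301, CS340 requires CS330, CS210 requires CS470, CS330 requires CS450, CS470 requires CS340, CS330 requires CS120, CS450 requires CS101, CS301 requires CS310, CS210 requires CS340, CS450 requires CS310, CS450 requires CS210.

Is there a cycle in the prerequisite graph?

DFS with white/gray/black marking, starting from CS101:
CS101 gray
CS101 black
CS120 gray
  CS120→CS101: CS101 black — skip
CS120 black
CS310 gray
CS310 black
CS210 gray
  CS210→CS120: CS120 black — skip
  CS301 gray
    CS301→CS310: CS310 black — skip
  CS301 black
  CS340 gray
    CS340→CS120: CS120 black — skip
    CS330 gray
      CS330→CS101: CS101 black — skip
      CS450 gray
        CS450→CS310: CS310 black — skip
        CS450→CS210: CS210 is gray → back edge
Back edge found, so a cycle exists: CS210 → CS340 → CS330 → CS450 → CS210.

Yes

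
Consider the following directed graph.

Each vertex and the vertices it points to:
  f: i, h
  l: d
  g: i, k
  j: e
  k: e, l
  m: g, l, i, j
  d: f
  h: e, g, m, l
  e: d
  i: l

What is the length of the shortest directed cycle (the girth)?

4

For each vertex v, BFS finds the shortest path from v back to v.
The shortest such closed walk is f → i → l → d → f, length 4.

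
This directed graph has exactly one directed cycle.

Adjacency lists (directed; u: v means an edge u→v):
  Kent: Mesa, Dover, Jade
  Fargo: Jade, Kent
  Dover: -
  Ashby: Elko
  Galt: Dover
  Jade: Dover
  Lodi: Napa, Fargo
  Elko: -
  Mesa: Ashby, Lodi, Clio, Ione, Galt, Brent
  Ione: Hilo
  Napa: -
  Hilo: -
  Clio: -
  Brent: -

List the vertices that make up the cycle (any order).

Kent, Lodi, Mesa, Fargo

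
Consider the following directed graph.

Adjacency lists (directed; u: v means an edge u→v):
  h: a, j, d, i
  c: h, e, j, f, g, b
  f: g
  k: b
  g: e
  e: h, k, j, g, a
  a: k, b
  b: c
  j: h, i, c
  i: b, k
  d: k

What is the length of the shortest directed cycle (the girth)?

2

For each vertex v, BFS finds the shortest path from v back to v.
The shortest such closed walk is c → j → c, length 2.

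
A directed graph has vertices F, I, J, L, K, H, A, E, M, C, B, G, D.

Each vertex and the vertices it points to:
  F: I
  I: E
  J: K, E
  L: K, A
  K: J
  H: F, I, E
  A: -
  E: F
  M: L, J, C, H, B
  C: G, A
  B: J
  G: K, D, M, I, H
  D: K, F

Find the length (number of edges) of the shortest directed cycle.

2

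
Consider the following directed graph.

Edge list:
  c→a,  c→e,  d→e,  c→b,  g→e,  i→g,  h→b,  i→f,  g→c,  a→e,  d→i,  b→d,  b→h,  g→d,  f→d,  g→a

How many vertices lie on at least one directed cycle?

7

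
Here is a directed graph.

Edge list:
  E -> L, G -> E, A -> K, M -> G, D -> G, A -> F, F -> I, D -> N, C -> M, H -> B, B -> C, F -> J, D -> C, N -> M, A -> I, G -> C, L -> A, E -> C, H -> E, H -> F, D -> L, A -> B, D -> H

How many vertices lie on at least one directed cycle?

A vertex is on a directed cycle iff it belongs to a strongly connected component of size ≥ 2 (or has a self-loop).
The vertices on cycles are {A, B, C, E, G, L, M} — 7 in total.

7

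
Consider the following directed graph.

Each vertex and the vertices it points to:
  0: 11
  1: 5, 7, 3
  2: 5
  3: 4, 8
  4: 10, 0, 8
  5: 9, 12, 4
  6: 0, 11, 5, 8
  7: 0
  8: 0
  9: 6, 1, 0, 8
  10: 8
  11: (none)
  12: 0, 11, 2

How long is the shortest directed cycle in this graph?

3

For each vertex v, BFS finds the shortest path from v back to v.
The shortest such closed walk is 5 → 12 → 2 → 5, length 3.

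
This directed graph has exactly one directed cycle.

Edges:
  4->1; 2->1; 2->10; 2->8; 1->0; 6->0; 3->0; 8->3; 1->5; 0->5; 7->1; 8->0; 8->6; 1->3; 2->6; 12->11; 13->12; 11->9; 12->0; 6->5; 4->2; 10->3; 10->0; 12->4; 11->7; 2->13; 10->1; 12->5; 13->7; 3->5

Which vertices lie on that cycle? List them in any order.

DFS with gray/black marking from 2:
2 gray
  1 gray
    5 gray
    5 black
    0 gray
      0→5: 5 black — skip
    0 black
    3 gray
      3→5: 5 black — skip
      3→0: 0 black — skip
    3 black
  1 black
  8 gray
    8→3: 3 black — skip
    6 gray
      6→0: 0 black — skip
      6→5: 5 black — skip
    6 black
    8→0: 0 black — skip
  8 black
  13 gray
    7 gray
      7→1: 1 black — skip
    7 black
    12 gray
      12→5: 5 black — skip
      4 gray
        4→2: 2 is gray → back edge
Back edge closes the cycle 2 → 13 → 12 → 4 → 2; its vertices are {2, 4, 12, 13}.

2, 4, 12, 13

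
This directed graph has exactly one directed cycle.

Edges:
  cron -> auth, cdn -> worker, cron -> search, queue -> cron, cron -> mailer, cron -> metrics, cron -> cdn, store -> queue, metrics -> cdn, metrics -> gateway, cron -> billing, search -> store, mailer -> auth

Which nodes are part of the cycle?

DFS with gray/black marking from cron:
cron gray
  search gray
    store gray
      queue gray
        queue→cron: cron is gray → back edge
Back edge closes the cycle cron → search → store → queue → cron; its vertices are {cron, queue, store, search}.

cron, queue, store, search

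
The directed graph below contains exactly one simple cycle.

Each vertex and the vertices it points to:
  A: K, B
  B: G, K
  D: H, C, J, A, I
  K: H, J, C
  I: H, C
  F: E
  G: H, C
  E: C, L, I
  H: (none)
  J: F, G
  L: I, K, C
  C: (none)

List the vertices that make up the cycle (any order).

E, F, J, K, L

DFS with gray/black marking from J:
J gray
  F gray
    E gray
      C gray
      C black
      L gray
        I gray
          H gray
          H black
          I→C: C black — skip
        I black
        K gray
          K→H: H black — skip
          K→J: J is gray → back edge
Back edge closes the cycle J → F → E → L → K → J; its vertices are {E, F, J, K, L}.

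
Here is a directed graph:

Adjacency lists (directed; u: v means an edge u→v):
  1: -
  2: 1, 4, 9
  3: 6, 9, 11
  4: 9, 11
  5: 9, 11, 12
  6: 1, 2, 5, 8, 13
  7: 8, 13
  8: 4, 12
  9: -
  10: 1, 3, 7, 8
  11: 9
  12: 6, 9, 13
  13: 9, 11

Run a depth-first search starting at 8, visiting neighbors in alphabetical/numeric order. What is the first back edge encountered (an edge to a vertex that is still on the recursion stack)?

5->12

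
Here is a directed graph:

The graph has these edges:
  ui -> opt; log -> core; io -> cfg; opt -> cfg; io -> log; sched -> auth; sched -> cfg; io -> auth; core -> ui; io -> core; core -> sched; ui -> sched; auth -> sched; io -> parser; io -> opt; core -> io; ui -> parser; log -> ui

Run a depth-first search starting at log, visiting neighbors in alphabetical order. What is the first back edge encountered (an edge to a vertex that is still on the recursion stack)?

DFS from log (visiting neighbors in alphabetical order); mark gray on enter, black on exit:
log gray
  core gray
    io gray
      auth gray
        sched gray
          sched→auth: auth is gray → back edge
First back edge: sched → auth.

sched→auth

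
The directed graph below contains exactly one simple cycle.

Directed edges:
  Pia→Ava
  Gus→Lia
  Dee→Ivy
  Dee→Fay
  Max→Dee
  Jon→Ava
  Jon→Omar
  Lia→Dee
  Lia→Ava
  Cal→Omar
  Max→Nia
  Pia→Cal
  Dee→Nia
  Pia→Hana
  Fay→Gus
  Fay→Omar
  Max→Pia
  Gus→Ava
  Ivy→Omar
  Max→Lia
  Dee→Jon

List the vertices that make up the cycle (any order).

DFS with gray/black marking from Dee:
Dee gray
  Jon gray
    Ava gray
    Ava black
    Omar gray
    Omar black
  Jon black
  Fay gray
    Gus gray
      Lia gray
        Lia→Dee: Dee is gray → back edge
Back edge closes the cycle Dee → Fay → Gus → Lia → Dee; its vertices are {Dee, Fay, Gus, Lia}.

Dee, Fay, Gus, Lia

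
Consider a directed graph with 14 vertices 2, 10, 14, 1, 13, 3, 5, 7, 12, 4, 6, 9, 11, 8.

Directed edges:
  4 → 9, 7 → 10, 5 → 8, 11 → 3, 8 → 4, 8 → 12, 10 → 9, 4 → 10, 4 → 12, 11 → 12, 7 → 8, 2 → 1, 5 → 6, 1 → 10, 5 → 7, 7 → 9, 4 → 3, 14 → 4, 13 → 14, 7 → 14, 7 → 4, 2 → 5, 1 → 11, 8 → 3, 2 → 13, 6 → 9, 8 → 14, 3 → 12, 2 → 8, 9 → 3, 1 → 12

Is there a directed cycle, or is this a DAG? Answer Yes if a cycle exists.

No

DFS with white/gray/black marking, starting from 4:
4 gray
  9 gray
    3 gray
      12 gray
      12 black
    3 black
  9 black
  4→12: 12 black — skip
  10 gray
    10→9: 9 black — skip
  10 black
  4→3: 3 black — skip
4 black
2 gray
  13 gray
    14 gray
      14→4: 4 black — skip
    14 black
  13 black
  5 gray
    7 gray
      7→10: 10 black — skip
      7→4: 4 black — skip
      8 gray
        8→14: 14 black — skip
        8→12: 12 black — skip
        8→3: 3 black — skip
        8→4: 4 black — skip
      8 black
      7→9: 9 black — skip
      7→14: 14 black — skip
    7 black
    5→8: 8 black — skip
    6 gray
      6→9: 9 black — skip
    6 black
  5 black
  2→8: 8 black — skip
  1 gray
    11 gray
      11→3: 3 black — skip
      11→12: 12 black — skip
    11 black
    1→10: 10 black — skip
    1→12: 12 black — skip
  1 black
2 black
Every edge goes to a white or black vertex — no back edge, so the graph is acyclic.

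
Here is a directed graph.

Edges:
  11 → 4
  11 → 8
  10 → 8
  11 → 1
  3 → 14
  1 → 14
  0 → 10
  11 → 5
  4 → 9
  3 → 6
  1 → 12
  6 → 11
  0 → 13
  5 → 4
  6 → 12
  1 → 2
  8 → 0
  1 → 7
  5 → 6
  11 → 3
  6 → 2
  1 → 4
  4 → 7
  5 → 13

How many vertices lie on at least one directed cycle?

7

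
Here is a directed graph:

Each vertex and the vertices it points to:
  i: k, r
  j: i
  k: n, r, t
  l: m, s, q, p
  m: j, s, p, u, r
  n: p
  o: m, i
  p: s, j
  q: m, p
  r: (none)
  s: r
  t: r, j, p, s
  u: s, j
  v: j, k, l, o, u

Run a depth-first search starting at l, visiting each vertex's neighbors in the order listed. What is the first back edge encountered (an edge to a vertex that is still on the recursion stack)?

DFS from l (visiting each vertex's neighbors in the order listed); mark gray on enter, black on exit:
l gray
  m gray
    j gray
      i gray
        k gray
          n gray
            p gray
              s gray
                r gray
                r black
              s black
              p→j: j is gray → back edge
First back edge: p → j.

p→j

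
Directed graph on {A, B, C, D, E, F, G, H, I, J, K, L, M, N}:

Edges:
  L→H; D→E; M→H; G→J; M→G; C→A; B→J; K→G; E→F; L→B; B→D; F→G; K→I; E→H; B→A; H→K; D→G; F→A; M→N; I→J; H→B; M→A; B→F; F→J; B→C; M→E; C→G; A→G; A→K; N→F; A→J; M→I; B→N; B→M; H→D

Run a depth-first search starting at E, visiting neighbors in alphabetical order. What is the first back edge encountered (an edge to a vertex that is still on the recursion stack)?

DFS from E (visiting neighbors in alphabetical order); mark gray on enter, black on exit:
E gray
  F gray
    A gray
      G gray
        J gray
        J black
      G black
      A→J: J black — skip
      K gray
        K→G: G black — skip
        I gray
          I→J: J black — skip
        I black
      K black
    A black
    F→G: G black — skip
    F→J: J black — skip
  F black
  H gray
    B gray
      B→A: A black — skip
      C gray
        C→A: A black — skip
        C→G: G black — skip
      C black
      D gray
        D→E: E is gray → back edge
First back edge: D → E.

D->E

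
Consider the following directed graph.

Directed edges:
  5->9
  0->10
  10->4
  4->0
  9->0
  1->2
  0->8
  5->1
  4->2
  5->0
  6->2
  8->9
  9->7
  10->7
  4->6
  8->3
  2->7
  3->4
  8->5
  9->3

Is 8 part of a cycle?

Yes

8 is on a cycle iff 8 can reach itself via ≥1 edge.
8 → 5 → 0 → 8 — yes.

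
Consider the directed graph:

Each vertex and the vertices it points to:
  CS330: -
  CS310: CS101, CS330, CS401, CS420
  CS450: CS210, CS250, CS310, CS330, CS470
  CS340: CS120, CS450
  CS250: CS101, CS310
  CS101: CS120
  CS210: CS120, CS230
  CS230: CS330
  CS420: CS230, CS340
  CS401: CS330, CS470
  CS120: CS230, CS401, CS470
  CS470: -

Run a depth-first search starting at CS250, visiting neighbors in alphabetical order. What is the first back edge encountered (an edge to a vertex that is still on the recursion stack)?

DFS from CS250 (visiting neighbors in alphabetical order); mark gray on enter, black on exit:
CS250 gray
  CS101 gray
    CS120 gray
      CS230 gray
        CS330 gray
        CS330 black
      CS230 black
      CS401 gray
        CS401→CS330: CS330 black — skip
        CS470 gray
        CS470 black
      CS401 black
      CS120→CS470: CS470 black — skip
    CS120 black
  CS101 black
  CS310 gray
    CS310→CS101: CS101 black — skip
    CS310→CS330: CS330 black — skip
    CS310→CS401: CS401 black — skip
    CS420 gray
      CS420→CS230: CS230 black — skip
      CS340 gray
        CS340→CS120: CS120 black — skip
        CS450 gray
          CS210 gray
            CS210→CS120: CS120 black — skip
            CS210→CS230: CS230 black — skip
          CS210 black
          CS450→CS250: CS250 is gray → back edge
First back edge: CS450 → CS250.

CS450→CS250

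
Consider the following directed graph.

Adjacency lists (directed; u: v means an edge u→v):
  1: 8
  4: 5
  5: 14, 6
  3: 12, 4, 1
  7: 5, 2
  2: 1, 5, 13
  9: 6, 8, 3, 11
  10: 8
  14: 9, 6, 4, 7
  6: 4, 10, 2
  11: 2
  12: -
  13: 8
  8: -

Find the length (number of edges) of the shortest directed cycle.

3

For each vertex v, BFS finds the shortest path from v back to v.
The shortest such closed walk is 14 → 4 → 5 → 14, length 3.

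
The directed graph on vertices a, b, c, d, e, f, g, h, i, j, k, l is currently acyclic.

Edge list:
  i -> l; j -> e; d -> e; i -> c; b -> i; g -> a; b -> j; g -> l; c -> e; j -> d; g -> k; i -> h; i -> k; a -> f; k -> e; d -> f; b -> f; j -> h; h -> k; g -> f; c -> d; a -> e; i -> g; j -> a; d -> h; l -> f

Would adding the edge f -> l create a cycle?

Yes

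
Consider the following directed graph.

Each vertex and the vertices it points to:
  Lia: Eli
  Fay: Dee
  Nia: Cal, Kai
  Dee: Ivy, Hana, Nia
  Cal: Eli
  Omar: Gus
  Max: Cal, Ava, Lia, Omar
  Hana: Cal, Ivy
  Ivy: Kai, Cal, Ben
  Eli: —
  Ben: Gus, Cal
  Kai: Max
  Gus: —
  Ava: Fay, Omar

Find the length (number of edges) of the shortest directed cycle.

6

For each vertex v, BFS finds the shortest path from v back to v.
The shortest such closed walk is Max → Ava → Fay → Dee → Ivy → Kai → Max, length 6.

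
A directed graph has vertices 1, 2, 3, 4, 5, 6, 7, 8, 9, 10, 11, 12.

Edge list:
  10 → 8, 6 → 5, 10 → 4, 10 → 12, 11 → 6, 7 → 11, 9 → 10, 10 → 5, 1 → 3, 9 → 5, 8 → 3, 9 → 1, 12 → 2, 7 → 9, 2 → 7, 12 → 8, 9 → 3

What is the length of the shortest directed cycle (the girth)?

5

For each vertex v, BFS finds the shortest path from v back to v.
The shortest such closed walk is 7 → 9 → 10 → 12 → 2 → 7, length 5.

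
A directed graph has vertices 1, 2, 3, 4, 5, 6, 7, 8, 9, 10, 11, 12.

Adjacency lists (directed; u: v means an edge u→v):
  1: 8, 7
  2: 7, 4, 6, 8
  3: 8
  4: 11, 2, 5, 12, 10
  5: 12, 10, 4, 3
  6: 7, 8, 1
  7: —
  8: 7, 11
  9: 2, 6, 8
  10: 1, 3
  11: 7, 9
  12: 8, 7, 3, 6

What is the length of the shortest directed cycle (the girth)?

2

For each vertex v, BFS finds the shortest path from v back to v.
The shortest such closed walk is 4 → 2 → 4, length 2.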